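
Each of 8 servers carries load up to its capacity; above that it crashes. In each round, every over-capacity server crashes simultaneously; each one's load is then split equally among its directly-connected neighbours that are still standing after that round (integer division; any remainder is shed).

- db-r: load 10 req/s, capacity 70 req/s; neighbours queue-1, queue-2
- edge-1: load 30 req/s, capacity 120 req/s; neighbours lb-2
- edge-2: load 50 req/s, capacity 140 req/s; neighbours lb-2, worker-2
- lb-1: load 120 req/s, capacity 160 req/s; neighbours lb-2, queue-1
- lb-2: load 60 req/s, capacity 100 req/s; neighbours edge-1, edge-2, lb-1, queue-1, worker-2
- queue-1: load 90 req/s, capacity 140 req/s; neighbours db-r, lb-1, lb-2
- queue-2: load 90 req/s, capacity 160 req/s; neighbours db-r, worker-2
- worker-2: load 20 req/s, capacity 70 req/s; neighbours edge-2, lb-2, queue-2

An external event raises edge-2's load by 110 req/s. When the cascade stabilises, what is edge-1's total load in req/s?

76

Round 1 — edge-2 at 160 > 140. edge-2 crashes.
  edge-2 sheds 160 req/s to lb-2, worker-2: 80 each.
    lb-2: 60+80 = 140 > 100
    worker-2: 20+80 = 100 > 70
Round 2 — lb-2, worker-2 crash.
  lb-2 sheds 140 req/s to edge-1, lb-1, queue-1: 46 each (2 lost).
    edge-1: 30+46 = 76 ≤ 120
    lb-1: 120+46 = 166 > 160
    queue-1: 90+46 = 136 ≤ 140
  worker-2 sheds 100 req/s to queue-2: 100 each.
    queue-2: 90+100 = 190 > 160
Round 3 — lb-1, queue-2 crash.
  lb-1 sheds 166 req/s to queue-1: 166 each.
    queue-1: 136+166 = 302 > 140
  queue-2 sheds 190 req/s to db-r: 190 each.
    db-r: 10+190 = 200 > 70
Round 4 — db-r, queue-1 crash.
  db-r sheds 200 req/s: no online neighbours, lost.
  queue-1 sheds 302 req/s: no online neighbours, lost.
No further crashes.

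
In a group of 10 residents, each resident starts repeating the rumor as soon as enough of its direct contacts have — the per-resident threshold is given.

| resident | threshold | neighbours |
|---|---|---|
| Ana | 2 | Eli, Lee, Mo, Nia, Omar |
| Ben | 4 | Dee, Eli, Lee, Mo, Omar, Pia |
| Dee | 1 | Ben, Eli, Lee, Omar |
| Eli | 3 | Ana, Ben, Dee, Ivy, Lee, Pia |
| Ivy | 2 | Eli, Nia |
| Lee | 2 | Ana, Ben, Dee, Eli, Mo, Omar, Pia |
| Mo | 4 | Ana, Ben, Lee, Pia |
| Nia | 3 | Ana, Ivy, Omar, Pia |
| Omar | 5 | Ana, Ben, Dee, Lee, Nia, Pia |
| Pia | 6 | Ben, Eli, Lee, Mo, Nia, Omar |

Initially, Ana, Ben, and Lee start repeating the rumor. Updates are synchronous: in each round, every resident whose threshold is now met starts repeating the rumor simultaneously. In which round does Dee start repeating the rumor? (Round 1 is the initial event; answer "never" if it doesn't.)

2

Round 1 — Ana, Ben, Lee start repeating the rumor (initial).
Round 2 — checking thresholds:
  Dee: 2 of 4 neighbours ≥ 1, starts repeating the rumor.
  Eli: 3 of 6 neighbours ≥ 3, starts repeating the rumor.
  Mo: 3 of 4 neighbours < 4, not yet.
  Nia: 1 of 4 neighbours < 3, not yet.
  Omar: 3 of 6 neighbours < 5, not yet.
  Pia: 2 of 6 neighbours < 6, not yet.
Round 3 — no new spreads; cascade stops.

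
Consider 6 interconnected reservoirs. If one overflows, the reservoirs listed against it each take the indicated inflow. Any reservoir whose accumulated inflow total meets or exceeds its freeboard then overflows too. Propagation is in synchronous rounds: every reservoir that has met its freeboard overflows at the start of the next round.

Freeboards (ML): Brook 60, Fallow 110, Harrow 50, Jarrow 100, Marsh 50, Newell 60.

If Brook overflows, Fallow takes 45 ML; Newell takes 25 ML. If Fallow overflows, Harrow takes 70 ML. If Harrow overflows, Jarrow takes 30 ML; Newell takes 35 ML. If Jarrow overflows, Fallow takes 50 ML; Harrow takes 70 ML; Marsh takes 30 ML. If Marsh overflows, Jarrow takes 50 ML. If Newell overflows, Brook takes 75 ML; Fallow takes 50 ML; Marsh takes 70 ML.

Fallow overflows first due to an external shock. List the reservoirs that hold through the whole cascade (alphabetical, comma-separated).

Brook, Jarrow, Marsh, Newell

Round 1 — Fallow overflows (initial).
  Harrow: +70 → 70 ≥ 50
Round 2 — Harrow overflows.
  Jarrow: +30 → 30 < 100
  Newell: +35 → 35 < 60
No further overflows.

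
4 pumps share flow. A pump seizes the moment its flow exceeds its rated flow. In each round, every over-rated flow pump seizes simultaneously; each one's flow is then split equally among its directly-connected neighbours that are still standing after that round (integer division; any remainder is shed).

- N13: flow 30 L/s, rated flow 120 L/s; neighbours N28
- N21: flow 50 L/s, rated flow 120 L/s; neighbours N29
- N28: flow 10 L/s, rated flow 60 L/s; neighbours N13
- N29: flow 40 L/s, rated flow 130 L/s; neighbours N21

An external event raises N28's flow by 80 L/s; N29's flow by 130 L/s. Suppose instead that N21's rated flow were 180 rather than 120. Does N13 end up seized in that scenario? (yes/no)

no

With N21's rated flow at 180:
Round 1 — N28 at 90 > 60; N29 at 170 > 130. N28, N29 seize.
  N28 sheds 90 L/s to N13: 90 each.
    N13: 30+90 = 120 ≤ 120
  N29 sheds 170 L/s to N21: 170 each.
    N21: 50+170 = 220 > 180
Round 2 — N21 seizes.
  N21 sheds 220 L/s: no online neighbours, lost.
No further seizures.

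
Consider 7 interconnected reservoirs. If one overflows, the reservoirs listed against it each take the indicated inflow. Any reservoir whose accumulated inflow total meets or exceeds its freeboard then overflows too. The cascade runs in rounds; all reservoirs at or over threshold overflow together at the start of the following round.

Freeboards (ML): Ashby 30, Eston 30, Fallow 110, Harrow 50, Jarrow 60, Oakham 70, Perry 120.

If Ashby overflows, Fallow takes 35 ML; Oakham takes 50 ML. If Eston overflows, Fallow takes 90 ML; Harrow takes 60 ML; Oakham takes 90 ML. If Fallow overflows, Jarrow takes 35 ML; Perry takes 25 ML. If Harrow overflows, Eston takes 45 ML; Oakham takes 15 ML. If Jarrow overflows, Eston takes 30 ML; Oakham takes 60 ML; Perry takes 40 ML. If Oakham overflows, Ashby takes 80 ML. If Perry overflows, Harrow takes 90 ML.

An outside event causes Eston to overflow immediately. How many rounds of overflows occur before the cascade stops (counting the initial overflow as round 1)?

4

Round 1 — Eston overflows (initial).
  Fallow: +90 → 90 < 110
  Harrow: +60 → 60 ≥ 50
  Oakham: +90 → 90 ≥ 70
Round 2 — Harrow, Oakham overflow.
  Ashby: +80 → 80 ≥ 30
Round 3 — Ashby overflows.
  Fallow: +35 → 125 ≥ 110
Round 4 — Fallow overflows.
  Jarrow: +35 → 35 < 60
  Perry: +25 → 25 < 120
No further overflows.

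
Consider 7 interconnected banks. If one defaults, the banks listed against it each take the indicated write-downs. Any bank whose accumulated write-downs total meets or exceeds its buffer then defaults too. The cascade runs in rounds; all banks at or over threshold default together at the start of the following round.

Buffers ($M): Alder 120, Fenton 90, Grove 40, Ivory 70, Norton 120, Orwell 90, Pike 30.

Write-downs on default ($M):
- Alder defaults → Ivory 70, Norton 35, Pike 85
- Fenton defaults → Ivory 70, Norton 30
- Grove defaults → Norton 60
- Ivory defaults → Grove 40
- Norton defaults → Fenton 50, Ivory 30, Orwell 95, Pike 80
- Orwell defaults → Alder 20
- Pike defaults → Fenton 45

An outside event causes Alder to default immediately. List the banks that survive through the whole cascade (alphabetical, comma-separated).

Fenton, Norton, Orwell

Round 1 — Alder defaults (initial).
  Ivory: +70 → 70 ≥ 70
  Norton: +35 → 35 < 120
  Pike: +85 → 85 ≥ 30
Round 2 — Ivory, Pike default.
  Fenton: +45 → 45 < 90
  Grove: +40 → 40 ≥ 40
Round 3 — Grove defaults.
  Norton: +60 → 95 < 120
No further defaults.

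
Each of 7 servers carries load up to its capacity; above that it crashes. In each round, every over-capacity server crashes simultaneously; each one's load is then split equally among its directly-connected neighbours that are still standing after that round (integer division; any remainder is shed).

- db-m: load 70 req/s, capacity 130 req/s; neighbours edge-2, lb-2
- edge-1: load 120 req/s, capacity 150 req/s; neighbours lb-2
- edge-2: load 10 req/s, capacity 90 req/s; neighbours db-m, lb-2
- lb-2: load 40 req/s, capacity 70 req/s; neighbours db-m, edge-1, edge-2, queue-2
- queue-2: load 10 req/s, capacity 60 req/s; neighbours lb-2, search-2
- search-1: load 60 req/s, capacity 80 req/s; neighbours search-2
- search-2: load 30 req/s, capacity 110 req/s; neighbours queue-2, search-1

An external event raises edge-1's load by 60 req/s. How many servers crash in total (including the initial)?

Round 1 — edge-1 at 180 > 150. edge-1 crashes.
  edge-1 sheds 180 req/s to lb-2: 180 each.
    lb-2: 40+180 = 220 > 70
Round 2 — lb-2 crashes.
  lb-2 sheds 220 req/s to db-m, edge-2, queue-2: 73 each (1 lost).
    db-m: 70+73 = 143 > 130
    edge-2: 10+73 = 83 ≤ 90
    queue-2: 10+73 = 83 > 60
Round 3 — db-m, queue-2 crash.
  db-m sheds 143 req/s to edge-2: 143 each.
    edge-2: 83+143 = 226 > 90
  queue-2 sheds 83 req/s to search-2: 83 each.
    search-2: 30+83 = 113 > 110
Round 4 — edge-2, search-2 crash.
  edge-2 sheds 226 req/s: no online neighbours, lost.
  search-2 sheds 113 req/s to search-1: 113 each.
    search-1: 60+113 = 173 > 80
Round 5 — search-1 crashes.
  search-1 sheds 173 req/s: no online neighbours, lost.
No further crashes.

7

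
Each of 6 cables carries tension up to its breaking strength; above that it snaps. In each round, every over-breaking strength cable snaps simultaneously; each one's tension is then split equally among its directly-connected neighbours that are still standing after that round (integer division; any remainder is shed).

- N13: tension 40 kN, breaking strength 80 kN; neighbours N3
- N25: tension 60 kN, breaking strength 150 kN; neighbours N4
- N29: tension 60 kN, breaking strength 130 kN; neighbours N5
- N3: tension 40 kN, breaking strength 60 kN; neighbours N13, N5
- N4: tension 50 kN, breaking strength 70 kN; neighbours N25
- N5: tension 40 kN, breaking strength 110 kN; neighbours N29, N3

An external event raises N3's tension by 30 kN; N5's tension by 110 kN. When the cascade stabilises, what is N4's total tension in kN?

50

Round 1 — N3 at 70 > 60; N5 at 150 > 110. N3, N5 snap.
  N3 sheds 70 kN to N13: 70 each.
    N13: 40+70 = 110 > 80
  N5 sheds 150 kN to N29: 150 each.
    N29: 60+150 = 210 > 130
Round 2 — N13, N29 snap.
  N13 sheds 110 kN: no online neighbours, lost.
  N29 sheds 210 kN: no online neighbours, lost.
No further breaks.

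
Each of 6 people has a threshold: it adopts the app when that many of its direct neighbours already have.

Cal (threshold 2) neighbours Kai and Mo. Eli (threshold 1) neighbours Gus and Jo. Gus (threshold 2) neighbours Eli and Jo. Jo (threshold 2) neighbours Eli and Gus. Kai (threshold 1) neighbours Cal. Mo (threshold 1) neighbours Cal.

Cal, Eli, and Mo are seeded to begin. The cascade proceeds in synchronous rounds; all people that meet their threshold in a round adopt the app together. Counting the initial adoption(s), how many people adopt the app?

4

Round 1 — Cal, Eli, Mo adopt the app (initial).
Round 2 — checking thresholds:
  Gus: 1 of 2 neighbours < 2, not yet.
  Jo: 1 of 2 neighbours < 2, not yet.
  Kai: 1 of 1 neighbours ≥ 1, adopts the app.
Round 3 — no new adoptions; cascade stops.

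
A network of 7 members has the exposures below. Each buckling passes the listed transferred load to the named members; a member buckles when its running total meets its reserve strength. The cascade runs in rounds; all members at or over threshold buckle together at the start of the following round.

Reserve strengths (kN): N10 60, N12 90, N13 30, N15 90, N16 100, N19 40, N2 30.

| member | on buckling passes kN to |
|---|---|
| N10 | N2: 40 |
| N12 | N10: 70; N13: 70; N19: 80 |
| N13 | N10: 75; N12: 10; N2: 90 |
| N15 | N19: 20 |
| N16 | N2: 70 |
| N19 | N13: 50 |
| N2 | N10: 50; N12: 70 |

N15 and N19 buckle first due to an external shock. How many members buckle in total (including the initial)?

5

Round 1 — N15, N19 buckle (initial).
  N13: +50 → 50 ≥ 30
Round 2 — N13 buckles.
  N10: +75 → 75 ≥ 60
  N12: +10 → 10 < 90
  N2: +90 → 90 ≥ 30
Round 3 — N10, N2 buckle.
  N12: +70 → 80 < 90
No further bucklings.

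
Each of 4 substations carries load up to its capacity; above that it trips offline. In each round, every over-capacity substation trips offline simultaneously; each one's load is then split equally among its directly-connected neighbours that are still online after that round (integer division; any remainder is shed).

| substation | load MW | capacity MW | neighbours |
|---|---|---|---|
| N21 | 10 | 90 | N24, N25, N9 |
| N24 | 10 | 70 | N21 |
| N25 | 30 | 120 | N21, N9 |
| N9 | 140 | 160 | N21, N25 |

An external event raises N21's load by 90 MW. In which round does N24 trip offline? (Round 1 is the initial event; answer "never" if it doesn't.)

never

Round 1 — N21 at 100 > 90. N21 trips offline.
  N21 sheds 100 MW to N24, N25, N9: 33 each (1 lost).
    N24: 10+33 = 43 ≤ 70
    N25: 30+33 = 63 ≤ 120
    N9: 140+33 = 173 > 160
Round 2 — N9 trips offline.
  N9 sheds 173 MW to N25: 173 each.
    N25: 63+173 = 236 > 120
Round 3 — N25 trips offline.
  N25 sheds 236 MW: no online neighbours, lost.
No further trips.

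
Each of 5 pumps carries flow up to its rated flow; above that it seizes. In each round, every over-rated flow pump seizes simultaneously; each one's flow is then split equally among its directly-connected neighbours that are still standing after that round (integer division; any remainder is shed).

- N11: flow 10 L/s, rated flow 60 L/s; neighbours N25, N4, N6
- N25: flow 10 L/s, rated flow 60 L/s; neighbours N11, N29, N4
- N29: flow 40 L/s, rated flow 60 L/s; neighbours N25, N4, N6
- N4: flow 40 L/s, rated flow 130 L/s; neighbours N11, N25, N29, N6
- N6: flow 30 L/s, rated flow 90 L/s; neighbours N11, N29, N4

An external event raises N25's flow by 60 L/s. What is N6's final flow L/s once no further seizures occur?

61

Round 1 — N25 at 70 > 60. N25 seizes.
  N25 sheds 70 L/s to N11, N29, N4: 23 each (1 lost).
    N11: 10+23 = 33 ≤ 60
    N29: 40+23 = 63 > 60
    N4: 40+23 = 63 ≤ 130
Round 2 — N29 seizes.
  N29 sheds 63 L/s to N4, N6: 31 each (1 lost).
    N4: 63+31 = 94 ≤ 130
    N6: 30+31 = 61 ≤ 90
No further seizures.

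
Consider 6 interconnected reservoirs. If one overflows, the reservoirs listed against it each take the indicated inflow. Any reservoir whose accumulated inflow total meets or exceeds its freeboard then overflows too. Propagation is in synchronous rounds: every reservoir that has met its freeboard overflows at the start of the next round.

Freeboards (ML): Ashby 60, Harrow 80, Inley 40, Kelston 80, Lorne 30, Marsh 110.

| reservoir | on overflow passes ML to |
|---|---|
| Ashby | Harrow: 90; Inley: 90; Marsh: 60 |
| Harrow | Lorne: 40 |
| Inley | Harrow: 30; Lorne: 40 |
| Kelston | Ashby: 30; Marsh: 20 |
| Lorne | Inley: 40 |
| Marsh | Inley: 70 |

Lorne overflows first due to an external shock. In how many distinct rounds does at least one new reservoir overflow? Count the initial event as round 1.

Round 1 — Lorne overflows (initial).
  Inley: +40 → 40 ≥ 40
Round 2 — Inley overflows.
  Harrow: +30 → 30 < 80
No further overflows.

2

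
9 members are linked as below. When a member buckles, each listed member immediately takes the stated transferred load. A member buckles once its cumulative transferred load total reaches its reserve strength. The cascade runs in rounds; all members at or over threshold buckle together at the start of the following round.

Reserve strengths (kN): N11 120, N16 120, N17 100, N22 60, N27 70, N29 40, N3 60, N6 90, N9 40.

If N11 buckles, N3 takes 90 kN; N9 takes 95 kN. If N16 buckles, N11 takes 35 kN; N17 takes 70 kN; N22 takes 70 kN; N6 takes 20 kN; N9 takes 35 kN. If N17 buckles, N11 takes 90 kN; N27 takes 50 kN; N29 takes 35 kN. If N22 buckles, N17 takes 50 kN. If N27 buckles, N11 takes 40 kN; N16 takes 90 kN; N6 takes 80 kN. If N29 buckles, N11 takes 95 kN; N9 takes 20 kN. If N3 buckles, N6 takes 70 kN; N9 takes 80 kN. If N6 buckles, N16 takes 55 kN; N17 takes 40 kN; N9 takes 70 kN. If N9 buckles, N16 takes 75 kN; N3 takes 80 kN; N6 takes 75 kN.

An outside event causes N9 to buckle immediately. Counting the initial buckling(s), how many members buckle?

7

Round 1 — N9 buckles (initial).
  N16: +75 → 75 < 120
  N3: +80 → 80 ≥ 60
  N6: +75 → 75 < 90
Round 2 — N3 buckles.
  N6: +70 → 145 ≥ 90
Round 3 — N6 buckles.
  N16: +55 → 130 ≥ 120
  N17: +40 → 40 < 100
Round 4 — N16 buckles.
  N11: +35 → 35 < 120
  N17: +70 → 110 ≥ 100
  N22: +70 → 70 ≥ 60
Round 5 — N17, N22 buckle.
  N11: +90 → 125 ≥ 120
  N27: +50 → 50 < 70
  N29: +35 → 35 < 40
Round 6 — N11 buckles.
No further bucklings.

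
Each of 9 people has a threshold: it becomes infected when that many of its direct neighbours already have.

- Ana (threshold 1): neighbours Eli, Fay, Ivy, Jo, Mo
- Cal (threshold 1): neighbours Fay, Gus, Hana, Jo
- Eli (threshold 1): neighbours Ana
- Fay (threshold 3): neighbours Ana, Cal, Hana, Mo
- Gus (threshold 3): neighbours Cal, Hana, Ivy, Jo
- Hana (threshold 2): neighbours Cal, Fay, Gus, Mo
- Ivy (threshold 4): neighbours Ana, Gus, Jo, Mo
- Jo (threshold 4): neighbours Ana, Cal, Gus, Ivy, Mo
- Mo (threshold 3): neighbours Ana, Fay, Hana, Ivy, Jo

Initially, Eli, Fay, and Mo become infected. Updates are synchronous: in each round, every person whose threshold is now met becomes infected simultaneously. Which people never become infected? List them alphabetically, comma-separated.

Gus, Ivy, Jo

Round 1 — Eli, Fay, Mo become infected (initial).
Round 2 — checking thresholds:
  Ana: 3 of 5 neighbours ≥ 1, becomes infected.
  Cal: 1 of 4 neighbours ≥ 1, becomes infected.
  Hana: 2 of 4 neighbours ≥ 2, becomes infected.
  Ivy: 1 of 4 neighbours < 4, not yet.
  Jo: 1 of 5 neighbours < 4, not yet.
Round 3 — no new infections; cascade stops.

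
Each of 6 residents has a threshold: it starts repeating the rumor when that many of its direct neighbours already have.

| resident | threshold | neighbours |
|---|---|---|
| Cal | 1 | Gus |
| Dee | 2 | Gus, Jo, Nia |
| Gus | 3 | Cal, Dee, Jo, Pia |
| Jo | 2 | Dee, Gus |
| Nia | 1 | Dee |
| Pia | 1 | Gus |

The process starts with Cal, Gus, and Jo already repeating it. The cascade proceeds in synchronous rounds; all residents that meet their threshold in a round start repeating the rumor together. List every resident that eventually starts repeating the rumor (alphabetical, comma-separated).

Round 1 — Cal, Gus, Jo start repeating the rumor (initial).
Round 2 — checking thresholds:
  Dee: 2 of 3 neighbours ≥ 2, starts repeating the rumor.
  Pia: 1 of 1 neighbours ≥ 1, starts repeating the rumor.
Round 3 — checking thresholds:
  Nia: 1 of 1 neighbours ≥ 1, starts repeating the rumor.
Round 4 — no new spreads; cascade stops.

Cal, Dee, Gus, Jo, Nia, Pia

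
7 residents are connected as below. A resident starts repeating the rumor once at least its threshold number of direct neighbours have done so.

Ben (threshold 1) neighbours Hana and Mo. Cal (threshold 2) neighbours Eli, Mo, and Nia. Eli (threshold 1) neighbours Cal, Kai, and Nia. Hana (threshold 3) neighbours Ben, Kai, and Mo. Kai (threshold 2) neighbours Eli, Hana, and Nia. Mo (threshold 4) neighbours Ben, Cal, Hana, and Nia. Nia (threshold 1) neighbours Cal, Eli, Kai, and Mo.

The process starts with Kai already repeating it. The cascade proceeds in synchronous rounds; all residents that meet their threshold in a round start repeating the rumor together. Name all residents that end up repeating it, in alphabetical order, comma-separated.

Round 1 — Kai starts repeating the rumor (initial).
Round 2 — checking thresholds:
  Eli: 1 of 3 neighbours ≥ 1, starts repeating the rumor.
  Hana: 1 of 3 neighbours < 3, below threshold.
  Nia: 1 of 4 neighbours ≥ 1, starts repeating the rumor.
Round 3 — checking thresholds:
  Cal: 2 of 3 neighbours ≥ 2, starts repeating the rumor.
  Hana: 1 of 3 neighbours < 3, below threshold.
  Mo: 1 of 4 neighbours < 4, below threshold.
Round 4 — no new spreads; cascade stops.

Cal, Eli, Kai, Nia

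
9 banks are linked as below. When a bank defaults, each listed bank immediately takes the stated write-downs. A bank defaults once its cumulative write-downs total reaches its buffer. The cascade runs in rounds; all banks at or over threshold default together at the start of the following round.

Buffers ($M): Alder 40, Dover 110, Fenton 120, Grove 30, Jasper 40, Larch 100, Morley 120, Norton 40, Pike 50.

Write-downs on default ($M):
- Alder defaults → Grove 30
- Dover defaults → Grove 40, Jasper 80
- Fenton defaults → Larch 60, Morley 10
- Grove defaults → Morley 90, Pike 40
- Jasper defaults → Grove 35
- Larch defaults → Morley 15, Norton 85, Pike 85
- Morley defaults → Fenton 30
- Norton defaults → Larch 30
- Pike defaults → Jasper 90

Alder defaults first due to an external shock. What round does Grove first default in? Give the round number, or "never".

2

Round 1 — Alder defaults (initial).
  Grove: +30 → 30 ≥ 30
Round 2 — Grove defaults.
  Morley: +90 → 90 < 120
  Pike: +40 → 40 < 50
No further defaults.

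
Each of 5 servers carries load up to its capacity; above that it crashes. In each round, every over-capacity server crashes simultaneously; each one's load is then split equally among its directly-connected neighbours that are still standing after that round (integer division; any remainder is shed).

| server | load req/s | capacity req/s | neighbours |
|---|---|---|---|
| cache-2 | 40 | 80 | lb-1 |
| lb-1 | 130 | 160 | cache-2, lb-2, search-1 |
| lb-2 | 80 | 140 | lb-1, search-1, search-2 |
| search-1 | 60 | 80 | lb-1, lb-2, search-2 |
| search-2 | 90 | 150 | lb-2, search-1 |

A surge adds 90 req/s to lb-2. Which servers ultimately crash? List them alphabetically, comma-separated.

cache-2, lb-1, lb-2, search-1, search-2

Round 1 — lb-2 at 170 > 140. lb-2 crashes.
  lb-2 sheds 170 req/s to lb-1, search-1, search-2: 56 each (2 lost).
    lb-1: 130+56 = 186 > 160
    search-1: 60+56 = 116 > 80
    search-2: 90+56 = 146 ≤ 150
Round 2 — lb-1, search-1 crash.
  lb-1 sheds 186 req/s to cache-2: 186 each.
    cache-2: 40+186 = 226 > 80
  search-1 sheds 116 req/s to search-2: 116 each.
    search-2: 146+116 = 262 > 150
Round 3 — cache-2, search-2 crash.
  cache-2 sheds 226 req/s: no online neighbours, lost.
  search-2 sheds 262 req/s: no online neighbours, lost.
No further crashes.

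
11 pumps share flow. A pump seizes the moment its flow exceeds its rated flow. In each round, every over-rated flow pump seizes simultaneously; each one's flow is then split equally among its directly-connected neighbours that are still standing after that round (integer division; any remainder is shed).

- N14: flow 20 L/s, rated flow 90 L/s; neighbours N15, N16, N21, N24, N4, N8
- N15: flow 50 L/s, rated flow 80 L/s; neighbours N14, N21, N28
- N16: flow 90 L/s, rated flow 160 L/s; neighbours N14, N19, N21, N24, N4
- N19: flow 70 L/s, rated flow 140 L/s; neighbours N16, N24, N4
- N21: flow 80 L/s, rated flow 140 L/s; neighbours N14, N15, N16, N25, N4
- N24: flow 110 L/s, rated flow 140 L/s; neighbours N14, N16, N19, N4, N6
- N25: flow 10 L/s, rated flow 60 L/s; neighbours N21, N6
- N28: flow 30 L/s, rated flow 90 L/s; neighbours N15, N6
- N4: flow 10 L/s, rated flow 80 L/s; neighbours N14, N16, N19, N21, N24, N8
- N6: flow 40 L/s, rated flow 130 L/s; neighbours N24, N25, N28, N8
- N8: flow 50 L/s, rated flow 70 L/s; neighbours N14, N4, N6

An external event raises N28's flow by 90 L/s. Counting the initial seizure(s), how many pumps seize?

Round 1 — N28 at 120 > 90. N28 seizes.
  N28 sheds 120 L/s to N15, N6: 60 each.
    N15: 50+60 = 110 > 80
    N6: 40+60 = 100 ≤ 130
Round 2 — N15 seizes.
  N15 sheds 110 L/s to N14, N21: 55 each.
    N14: 20+55 = 75 ≤ 90
    N21: 80+55 = 135 ≤ 140
No further seizures.

2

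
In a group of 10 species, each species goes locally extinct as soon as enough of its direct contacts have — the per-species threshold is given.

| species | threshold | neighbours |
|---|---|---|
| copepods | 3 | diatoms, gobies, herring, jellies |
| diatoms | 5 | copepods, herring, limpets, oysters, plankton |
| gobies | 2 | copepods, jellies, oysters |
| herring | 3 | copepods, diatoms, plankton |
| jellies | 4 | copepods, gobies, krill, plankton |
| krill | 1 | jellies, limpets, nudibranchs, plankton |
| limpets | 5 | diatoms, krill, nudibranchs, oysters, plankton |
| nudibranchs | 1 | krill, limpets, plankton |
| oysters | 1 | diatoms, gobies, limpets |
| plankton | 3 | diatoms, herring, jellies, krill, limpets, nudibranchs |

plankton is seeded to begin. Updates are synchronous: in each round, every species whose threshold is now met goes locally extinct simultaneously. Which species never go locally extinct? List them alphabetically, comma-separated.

Round 1 — plankton goes locally extinct (initial).
Round 2 — checking thresholds:
  diatoms: 1 of 5 neighbours < 5, holds.
  herring: 1 of 3 neighbours < 3, holds.
  jellies: 1 of 4 neighbours < 4, holds.
  krill: 1 of 4 neighbours ≥ 1, goes locally extinct.
  limpets: 1 of 5 neighbours < 5, holds.
  nudibranchs: 1 of 3 neighbours ≥ 1, goes locally extinct.
Round 3 — no new extinctions; cascade stops.

copepods, diatoms, gobies, herring, jellies, limpets, oysters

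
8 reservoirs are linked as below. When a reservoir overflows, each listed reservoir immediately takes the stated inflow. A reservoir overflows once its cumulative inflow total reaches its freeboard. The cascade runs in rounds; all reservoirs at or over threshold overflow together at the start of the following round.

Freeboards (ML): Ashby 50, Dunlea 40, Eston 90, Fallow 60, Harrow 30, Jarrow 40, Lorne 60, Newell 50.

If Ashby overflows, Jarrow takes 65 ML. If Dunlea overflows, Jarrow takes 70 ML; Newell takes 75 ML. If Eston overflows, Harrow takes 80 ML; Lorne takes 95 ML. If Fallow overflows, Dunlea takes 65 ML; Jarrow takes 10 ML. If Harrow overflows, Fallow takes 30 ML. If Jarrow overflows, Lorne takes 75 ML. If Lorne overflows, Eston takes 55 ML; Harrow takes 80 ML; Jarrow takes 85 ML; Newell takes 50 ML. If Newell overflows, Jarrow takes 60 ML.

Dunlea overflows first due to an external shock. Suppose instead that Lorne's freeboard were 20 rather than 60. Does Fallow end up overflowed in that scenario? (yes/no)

no

With Lorne's freeboard at 20:
Round 1 — Dunlea overflows (initial).
  Jarrow: +70 → 70 ≥ 40
  Newell: +75 → 75 ≥ 50
Round 2 — Jarrow, Newell overflow.
  Lorne: +75 → 75 ≥ 20
Round 3 — Lorne overflows.
  Eston: +55 → 55 < 90
  Harrow: +80 → 80 ≥ 30
Round 4 — Harrow overflows.
  Fallow: +30 → 30 < 60
No further overflows.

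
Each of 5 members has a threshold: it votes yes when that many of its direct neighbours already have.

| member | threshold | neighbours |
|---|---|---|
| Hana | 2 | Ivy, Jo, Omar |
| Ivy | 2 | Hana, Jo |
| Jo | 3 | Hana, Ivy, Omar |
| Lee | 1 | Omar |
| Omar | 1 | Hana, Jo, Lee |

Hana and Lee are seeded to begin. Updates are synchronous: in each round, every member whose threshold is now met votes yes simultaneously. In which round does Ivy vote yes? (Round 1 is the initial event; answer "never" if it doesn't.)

Round 1 — Hana, Lee vote yes (initial).
Round 2 — checking thresholds:
  Ivy: 1 of 2 neighbours < 2, holds.
  Jo: 1 of 3 neighbours < 3, holds.
  Omar: 2 of 3 neighbours ≥ 1, votes yes.
Round 3 — no new yes votes; cascade stops.

never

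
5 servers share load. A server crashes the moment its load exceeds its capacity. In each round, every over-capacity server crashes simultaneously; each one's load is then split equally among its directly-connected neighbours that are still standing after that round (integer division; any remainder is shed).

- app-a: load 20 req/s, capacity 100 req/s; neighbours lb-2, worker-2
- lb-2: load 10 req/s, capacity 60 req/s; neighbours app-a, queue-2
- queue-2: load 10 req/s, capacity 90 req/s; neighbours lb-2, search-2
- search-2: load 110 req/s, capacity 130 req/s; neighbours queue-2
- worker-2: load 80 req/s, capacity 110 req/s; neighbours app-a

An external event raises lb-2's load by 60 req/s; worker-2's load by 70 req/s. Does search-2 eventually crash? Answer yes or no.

Round 1 — lb-2 at 70 > 60; worker-2 at 150 > 110. lb-2, worker-2 crash.
  lb-2 sheds 70 req/s to app-a, queue-2: 35 each.
    app-a: 20+35 = 55 ≤ 100
    queue-2: 10+35 = 45 ≤ 90
  worker-2 sheds 150 req/s to app-a: 150 each.
    app-a: 55+150 = 205 > 100
Round 2 — app-a crashes.
  app-a sheds 205 req/s: no online neighbours, lost.
No further crashes.

no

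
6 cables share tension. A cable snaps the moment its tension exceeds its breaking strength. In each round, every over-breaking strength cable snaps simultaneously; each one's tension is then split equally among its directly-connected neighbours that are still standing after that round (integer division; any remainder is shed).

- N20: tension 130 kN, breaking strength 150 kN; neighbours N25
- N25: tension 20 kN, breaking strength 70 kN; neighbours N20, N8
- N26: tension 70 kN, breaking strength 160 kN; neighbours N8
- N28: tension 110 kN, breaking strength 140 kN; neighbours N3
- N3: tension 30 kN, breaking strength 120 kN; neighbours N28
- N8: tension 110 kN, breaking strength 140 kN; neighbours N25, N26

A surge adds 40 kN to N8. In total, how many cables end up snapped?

Round 1 — N8 at 150 > 140. N8 snaps.
  N8 sheds 150 kN to N25, N26: 75 each.
    N25: 20+75 = 95 > 70
    N26: 70+75 = 145 ≤ 160
Round 2 — N25 snaps.
  N25 sheds 95 kN to N20: 95 each.
    N20: 130+95 = 225 > 150
Round 3 — N20 snaps.
  N20 sheds 225 kN: no online neighbours, lost.
No further breaks.

3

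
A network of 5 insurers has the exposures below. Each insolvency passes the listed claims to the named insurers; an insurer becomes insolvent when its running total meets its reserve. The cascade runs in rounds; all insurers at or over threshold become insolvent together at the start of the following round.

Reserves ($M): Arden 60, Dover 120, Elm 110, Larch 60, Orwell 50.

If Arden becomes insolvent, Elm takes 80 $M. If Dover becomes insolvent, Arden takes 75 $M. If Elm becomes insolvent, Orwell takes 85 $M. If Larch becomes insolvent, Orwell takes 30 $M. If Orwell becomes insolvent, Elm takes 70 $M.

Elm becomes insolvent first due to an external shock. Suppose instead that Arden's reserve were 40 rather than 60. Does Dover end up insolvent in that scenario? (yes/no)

With Arden's reserve at 40:
Round 1 — Elm becomes insolvent (initial).
  Orwell: +85 → 85 ≥ 50
Round 2 — Orwell becomes insolvent.
No further insolvencies.

no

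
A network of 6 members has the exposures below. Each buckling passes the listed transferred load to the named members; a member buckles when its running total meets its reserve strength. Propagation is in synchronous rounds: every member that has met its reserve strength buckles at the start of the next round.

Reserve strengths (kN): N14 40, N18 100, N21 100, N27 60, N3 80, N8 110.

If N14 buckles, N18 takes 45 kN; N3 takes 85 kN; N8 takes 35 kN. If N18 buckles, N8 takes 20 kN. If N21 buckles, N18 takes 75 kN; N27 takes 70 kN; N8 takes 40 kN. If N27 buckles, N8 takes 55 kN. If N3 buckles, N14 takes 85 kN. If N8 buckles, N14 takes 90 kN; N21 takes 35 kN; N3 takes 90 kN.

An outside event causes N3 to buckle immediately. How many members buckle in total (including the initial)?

2

Round 1 — N3 buckles (initial).
  N14: +85 → 85 ≥ 40
Round 2 — N14 buckles.
  N18: +45 → 45 < 100
  N8: +35 → 35 < 110
No further bucklings.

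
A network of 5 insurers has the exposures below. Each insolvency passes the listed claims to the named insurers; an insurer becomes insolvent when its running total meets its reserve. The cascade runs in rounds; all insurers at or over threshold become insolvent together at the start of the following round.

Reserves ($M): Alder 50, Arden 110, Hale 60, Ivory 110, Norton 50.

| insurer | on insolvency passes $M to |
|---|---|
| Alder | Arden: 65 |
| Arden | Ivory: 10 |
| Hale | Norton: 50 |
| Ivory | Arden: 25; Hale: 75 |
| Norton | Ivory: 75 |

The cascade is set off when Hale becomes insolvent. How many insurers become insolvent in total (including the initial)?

2

Round 1 — Hale becomes insolvent (initial).
  Norton: +50 → 50 ≥ 50
Round 2 — Norton becomes insolvent.
  Ivory: +75 → 75 < 110
No further insolvencies.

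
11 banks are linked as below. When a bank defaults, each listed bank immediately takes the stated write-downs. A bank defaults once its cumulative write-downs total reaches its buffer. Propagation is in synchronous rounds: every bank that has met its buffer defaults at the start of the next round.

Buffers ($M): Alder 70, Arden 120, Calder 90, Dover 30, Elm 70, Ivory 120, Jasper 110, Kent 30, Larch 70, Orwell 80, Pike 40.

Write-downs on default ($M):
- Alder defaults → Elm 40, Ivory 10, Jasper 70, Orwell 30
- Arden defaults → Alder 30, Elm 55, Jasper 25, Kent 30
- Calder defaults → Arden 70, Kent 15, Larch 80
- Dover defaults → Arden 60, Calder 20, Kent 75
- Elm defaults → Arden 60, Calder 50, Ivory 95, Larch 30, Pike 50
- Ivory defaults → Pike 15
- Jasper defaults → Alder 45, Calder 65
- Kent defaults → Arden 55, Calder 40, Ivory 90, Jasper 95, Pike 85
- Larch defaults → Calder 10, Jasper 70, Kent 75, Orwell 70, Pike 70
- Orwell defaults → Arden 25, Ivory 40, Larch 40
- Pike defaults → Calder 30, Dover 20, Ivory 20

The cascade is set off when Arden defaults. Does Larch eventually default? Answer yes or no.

Round 1 — Arden defaults (initial).
  Alder: +30 → 30 < 70
  Elm: +55 → 55 < 70
  Jasper: +25 → 25 < 110
  Kent: +30 → 30 ≥ 30
Round 2 — Kent defaults.
  Calder: +40 → 40 < 90
  Ivory: +90 → 90 < 120
  Jasper: +95 → 120 ≥ 110
  Pike: +85 → 85 ≥ 40
Round 3 — Jasper, Pike default.
  Alder: +45 → 75 ≥ 70
  Calder: +65+30 → 135 ≥ 90
  Dover: +20 → 20 < 30
  Ivory: +20 → 110 < 120
Round 4 — Alder, Calder default.
  Elm: +40 → 95 ≥ 70
  Ivory: +10 → 120 ≥ 120
  Larch: +80 → 80 ≥ 70
  Orwell: +30 → 30 < 80
Round 5 — Elm, Ivory, Larch default.
  Orwell: +70 → 100 ≥ 80
Round 6 — Orwell defaults.
No further defaults.

yes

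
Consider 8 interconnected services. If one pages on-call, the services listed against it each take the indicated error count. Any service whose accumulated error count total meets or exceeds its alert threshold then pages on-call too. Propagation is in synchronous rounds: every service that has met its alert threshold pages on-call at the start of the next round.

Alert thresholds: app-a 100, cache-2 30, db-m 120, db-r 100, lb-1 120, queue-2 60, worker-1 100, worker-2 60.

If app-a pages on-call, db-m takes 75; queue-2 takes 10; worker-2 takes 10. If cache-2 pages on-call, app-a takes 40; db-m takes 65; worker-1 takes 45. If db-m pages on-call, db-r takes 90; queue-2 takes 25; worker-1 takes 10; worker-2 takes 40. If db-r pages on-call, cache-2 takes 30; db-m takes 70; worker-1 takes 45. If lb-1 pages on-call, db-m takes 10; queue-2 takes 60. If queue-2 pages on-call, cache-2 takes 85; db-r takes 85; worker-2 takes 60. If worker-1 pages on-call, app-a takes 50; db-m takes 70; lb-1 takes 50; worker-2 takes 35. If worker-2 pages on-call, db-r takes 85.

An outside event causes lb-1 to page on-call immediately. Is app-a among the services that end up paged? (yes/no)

Round 1 — lb-1 pages on-call (initial).
  db-m: +10 → 10 < 120
  queue-2: +60 → 60 ≥ 60
Round 2 — queue-2 pages on-call.
  cache-2: +85 → 85 ≥ 30
  db-r: +85 → 85 < 100
  worker-2: +60 → 60 ≥ 60
Round 3 — cache-2, worker-2 page on-call.
  app-a: +40 → 40 < 100
  db-m: +65 → 75 < 120
  db-r: +85 → 170 ≥ 100
  worker-1: +45 → 45 < 100
Round 4 — db-r pages on-call.
  db-m: +70 → 145 ≥ 120
  worker-1: +45 → 90 < 100
Round 5 — db-m pages on-call.
  worker-1: +10 → 100 ≥ 100
Round 6 — worker-1 pages on-call.
  app-a: +50 → 90 < 100
No further pages.

no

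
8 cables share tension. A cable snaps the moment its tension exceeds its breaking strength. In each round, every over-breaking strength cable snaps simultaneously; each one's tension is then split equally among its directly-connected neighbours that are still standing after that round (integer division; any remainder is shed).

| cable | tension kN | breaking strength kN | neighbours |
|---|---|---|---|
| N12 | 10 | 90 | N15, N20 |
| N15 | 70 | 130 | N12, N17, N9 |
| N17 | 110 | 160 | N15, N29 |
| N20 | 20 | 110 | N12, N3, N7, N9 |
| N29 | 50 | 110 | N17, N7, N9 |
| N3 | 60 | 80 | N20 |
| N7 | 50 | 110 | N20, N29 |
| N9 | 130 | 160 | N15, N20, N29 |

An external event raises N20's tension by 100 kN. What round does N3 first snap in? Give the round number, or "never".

Round 1 — N20 at 120 > 110. N20 snaps.
  N20 sheds 120 kN to N12, N3, N7, N9: 30 each.
    N12: 10+30 = 40 ≤ 90
    N3: 60+30 = 90 > 80
    N7: 50+30 = 80 ≤ 110
    N9: 130+30 = 160 ≤ 160
Round 2 — N3 snaps.
  N3 sheds 90 kN: no online neighbours, lost.
No further breaks.

2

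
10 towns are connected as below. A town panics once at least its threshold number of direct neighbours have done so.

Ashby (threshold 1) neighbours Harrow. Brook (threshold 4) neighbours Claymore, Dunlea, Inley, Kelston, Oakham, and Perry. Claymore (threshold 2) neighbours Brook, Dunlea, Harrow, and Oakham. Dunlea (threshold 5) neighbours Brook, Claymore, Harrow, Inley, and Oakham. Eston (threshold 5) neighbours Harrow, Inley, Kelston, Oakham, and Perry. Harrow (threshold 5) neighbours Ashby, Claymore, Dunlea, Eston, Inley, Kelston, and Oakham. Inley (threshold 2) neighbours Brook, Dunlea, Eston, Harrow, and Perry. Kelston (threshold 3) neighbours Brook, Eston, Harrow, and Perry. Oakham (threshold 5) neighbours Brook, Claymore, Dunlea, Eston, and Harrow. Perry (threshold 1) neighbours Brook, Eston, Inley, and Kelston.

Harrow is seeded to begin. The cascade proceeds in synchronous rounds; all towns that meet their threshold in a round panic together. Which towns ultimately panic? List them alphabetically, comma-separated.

Ashby, Harrow

Round 1 — Harrow panics (initial).
Round 2 — checking thresholds:
  Ashby: 1 of 1 neighbours ≥ 1, panics.
  Claymore: 1 of 4 neighbours < 2, below threshold.
  Dunlea: 1 of 5 neighbours < 5, below threshold.
  Eston: 1 of 5 neighbours < 5, below threshold.
  Inley: 1 of 5 neighbours < 2, below threshold.
  Kelston: 1 of 4 neighbours < 3, below threshold.
  Oakham: 1 of 5 neighbours < 5, below threshold.
Round 3 — no new panics; cascade stops.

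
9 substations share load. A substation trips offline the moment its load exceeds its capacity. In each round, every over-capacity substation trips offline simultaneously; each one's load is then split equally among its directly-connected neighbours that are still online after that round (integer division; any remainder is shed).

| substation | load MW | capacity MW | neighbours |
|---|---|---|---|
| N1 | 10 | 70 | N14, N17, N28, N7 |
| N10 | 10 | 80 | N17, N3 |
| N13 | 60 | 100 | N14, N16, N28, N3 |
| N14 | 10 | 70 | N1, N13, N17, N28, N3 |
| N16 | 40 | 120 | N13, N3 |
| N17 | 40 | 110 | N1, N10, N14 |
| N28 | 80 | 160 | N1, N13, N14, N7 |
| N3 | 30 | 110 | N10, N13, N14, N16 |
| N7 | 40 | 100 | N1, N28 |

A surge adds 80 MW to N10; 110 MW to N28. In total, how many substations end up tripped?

9

Round 1 — N10 at 90 > 80; N28 at 190 > 160. N10, N28 trip offline.
  N10 sheds 90 MW to N17, N3: 45 each.
    N17: 40+45 = 85 ≤ 110
    N3: 30+45 = 75 ≤ 110
  N28 sheds 190 MW to N1, N13, N14, N7: 47 each (2 lost).
    N1: 10+47 = 57 ≤ 70
    N13: 60+47 = 107 > 100
    N14: 10+47 = 57 ≤ 70
    N7: 40+47 = 87 ≤ 100
Round 2 — N13 trips offline.
  N13 sheds 107 MW to N14, N16, N3: 35 each (2 lost).
    N14: 57+35 = 92 > 70
    N16: 40+35 = 75 ≤ 120
    N3: 75+35 = 110 ≤ 110
Round 3 — N14 trips offline.
  N14 sheds 92 MW to N1, N17, N3: 30 each (2 lost).
    N1: 57+30 = 87 > 70
    N17: 85+30 = 115 > 110
    N3: 110+30 = 140 > 110
Round 4 — N1, N17, N3 trip offline.
  N1 sheds 87 MW to N7: 87 each.
    N7: 87+87 = 174 > 100
  N17 sheds 115 MW: no online neighbours, lost.
  N3 sheds 140 MW to N16: 140 each.
    N16: 75+140 = 215 > 120
Round 5 — N16, N7 trip offline.
  N16 sheds 215 MW: no online neighbours, lost.
  N7 sheds 174 MW: no online neighbours, lost.
No further trips.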